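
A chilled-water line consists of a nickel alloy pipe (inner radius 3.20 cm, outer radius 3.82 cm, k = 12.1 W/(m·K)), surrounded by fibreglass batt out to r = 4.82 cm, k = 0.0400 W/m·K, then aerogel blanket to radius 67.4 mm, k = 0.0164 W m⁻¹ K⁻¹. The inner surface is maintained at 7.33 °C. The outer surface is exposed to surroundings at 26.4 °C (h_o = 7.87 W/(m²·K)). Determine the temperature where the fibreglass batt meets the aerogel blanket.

Series thermal resistances, inner to outer:
  R'_nickel alloy = ln(0.0382/0.0320)/(2πk) = 0.1771/(2π·12.1) = 0.002329 m·K/W
  R'_fibreglass batt = ln(0.0482/0.0382)/(2πk) = 0.2325/(2π·0.0400) = 0.9252 m·K/W
  R'_aerogel blanket = ln(0.0674/0.0482)/(2πk) = 0.3353/(2π·0.0164) = 3.254 m·K/W
  R'_conv,out = 1/(2πr h) = 1/(2π·0.0674·7.87) = 0.3000 m·K/W
ΣR = 0.002329 + 0.9252 + 3.254 + 0.3000 = 4.482 m·K/W
Q' = ΔT/ΣR = (7.33 °C − 26.4 °C)/4.482 = -4.255 W/m
From the inner boundary to the fibreglass batt/aerogel blanket interface, ΣR_partial = 0.9275 m·K/W.
T_interface = T_in − Q'·ΣR_partial = 7.33 °C − (-4.255)(0.9275) = 11.3 °C

T = 11.3 °C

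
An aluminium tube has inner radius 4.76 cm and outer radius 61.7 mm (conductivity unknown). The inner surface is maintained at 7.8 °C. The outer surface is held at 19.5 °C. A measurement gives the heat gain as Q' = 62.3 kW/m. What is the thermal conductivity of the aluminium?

ΣR = ΔT/Q' = |7.8 − 19.5|/62300 = 1.878×10^-4 m·K/W
ln(r₂/r₁)/(2πk) = 1.878×10^-4 ⇒ k = 0.2595/(2π·1.878×10^-4) = 220 W/m·K

k = 220 W/m·K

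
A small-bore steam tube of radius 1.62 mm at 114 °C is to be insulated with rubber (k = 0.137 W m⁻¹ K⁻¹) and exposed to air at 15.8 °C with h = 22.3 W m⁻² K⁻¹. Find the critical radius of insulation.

For a cylinder, r_cr = k_ins/h = 0.137/22.3 = 0.00614 m = 0.614 cm

r_cr = 0.614 cm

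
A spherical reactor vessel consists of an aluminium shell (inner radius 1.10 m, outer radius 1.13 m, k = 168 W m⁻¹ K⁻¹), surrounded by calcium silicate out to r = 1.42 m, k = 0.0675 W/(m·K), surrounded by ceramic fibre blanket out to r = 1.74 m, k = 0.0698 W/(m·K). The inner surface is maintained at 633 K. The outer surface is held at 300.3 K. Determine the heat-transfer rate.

Q = 922 W

Resistance network (inner→outer):
  R_aluminium = (1/1.10 − 1/1.13)/(4πk) = 0.02414/(4π·168) = 1.143×10^-5 K/W
  R_calcium silicate = (1/1.13 − 1/1.42)/(4πk) = 0.1807/(4π·0.0675) = 0.2131 K/W
  R_ceramic fibre blanket = (1/1.42 − 1/1.74)/(4πk) = 0.1295/(4π·0.0698) = 0.1477 K/W
ΣR = 1.143×10^-5 + 0.2131 + 0.1477 = 0.3608 K/W
Q = ΔT/ΣR = (633 K − 300.3 K)/0.3608 = 922 W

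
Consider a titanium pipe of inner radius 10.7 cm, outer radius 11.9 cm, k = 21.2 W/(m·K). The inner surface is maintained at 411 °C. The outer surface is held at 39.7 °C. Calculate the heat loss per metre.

Q' = 465 kW/m

Q' = 2πk·ΔT/ln(r₂/r₁) = 2π × 21.2 × 371.3 / ln(0.119/0.107) = 4.65×10^5 W/m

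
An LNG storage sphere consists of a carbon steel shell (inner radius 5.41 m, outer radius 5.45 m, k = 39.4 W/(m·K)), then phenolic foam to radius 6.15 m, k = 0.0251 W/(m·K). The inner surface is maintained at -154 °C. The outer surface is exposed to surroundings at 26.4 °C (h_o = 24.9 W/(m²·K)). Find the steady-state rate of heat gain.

Q = 2.72 kW

Treat each layer as a resistance in series:
  R_carbon steel = (1/5.41 − 1/5.45)/(4πk) = 0.001357/(4π·39.4) = 2.740×10^-6 K/W
  R_phenolic foam = (1/5.45 − 1/6.15)/(4πk) = 0.02088/(4π·0.0251) = 0.06621 K/W
  R_conv,out = 1/(4πr²h) = 1/(4π·6.15²·24.9) = 8.450×10^-5 K/W
ΣR = 2.740×10^-6 + 0.06621 + 8.450×10^-5 = 0.06630 K/W
Q = ΔT/ΣR = (-154 °C − 26.4 °C)/0.06630 = -2720 W
(Negative Q ⇒ heat flows inward; heat gain = 2720 W.)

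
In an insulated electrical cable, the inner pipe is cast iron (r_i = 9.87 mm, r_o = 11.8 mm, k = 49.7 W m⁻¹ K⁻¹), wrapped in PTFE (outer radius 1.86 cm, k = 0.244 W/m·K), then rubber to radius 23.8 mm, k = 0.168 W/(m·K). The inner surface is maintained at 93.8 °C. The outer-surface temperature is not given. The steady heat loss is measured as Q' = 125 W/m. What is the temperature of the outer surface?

T_out = 27.4 °C

Sum the resistances:
  R'_cast iron = ln(0.0118/0.00987)/(2πk) = 0.1786/(2π·49.7) = 5.719×10^-4 m·K/W
  R'_PTFE = ln(0.0186/0.0118)/(2πk) = 0.4551/(2π·0.244) = 0.2968 m·K/W
  R'_rubber = ln(0.0238/0.0186)/(2πk) = 0.2465/(2π·0.168) = 0.2335 m·K/W
ΣR = 0.5309 m·K/W
ΔT = Q'·ΣR = 125 × 0.5309 = 66.36 K
Heat flows outward, so T_out = T_in − ΔT = 93.8 − 66.36 = 27.4 °C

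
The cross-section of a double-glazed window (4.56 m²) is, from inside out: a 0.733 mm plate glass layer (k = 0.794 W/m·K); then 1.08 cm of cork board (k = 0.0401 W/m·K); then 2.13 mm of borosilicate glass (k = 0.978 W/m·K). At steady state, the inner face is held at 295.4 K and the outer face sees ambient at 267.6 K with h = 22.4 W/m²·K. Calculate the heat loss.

Treat each layer as a resistance in series:
  R_plate glass = L/(kA) = 7.33×10^-4/(0.794·4.56) = 2.025×10^-4 K/W
  R_cork board = L/(kA) = 0.0108/(0.0401·4.56) = 0.05906 K/W
  R_borosilicate glass = L/(kA) = 0.00213/(0.978·4.56) = 4.776×10^-4 K/W
  R_conv,out = 1/(hA) = 1/(22.4·4.56) = 0.009790 K/W
ΣR = 2.025×10^-4 + 0.05906 + 4.776×10^-4 + 0.009790 = 0.06953 K/W
Q = ΔT/ΣR = (295.4 K − 267.6 K)/0.06953 = 400 W

Q = 400 W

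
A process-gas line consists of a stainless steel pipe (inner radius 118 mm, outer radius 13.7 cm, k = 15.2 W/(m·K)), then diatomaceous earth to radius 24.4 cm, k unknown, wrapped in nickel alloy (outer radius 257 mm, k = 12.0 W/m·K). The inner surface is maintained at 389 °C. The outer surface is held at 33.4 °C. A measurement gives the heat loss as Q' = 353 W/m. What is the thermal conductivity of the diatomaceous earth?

k = 0.0914 W/m·K

ΣR = ΔT/Q' = |389 − 33.4|/353 = 1.007 m·K/W
Known resistances:
  R'_stainless steel = ln(0.137/0.118)/(2πk) = 0.1493/(2π·15.2) = 0.001563 m·K/W
  R'_nickel alloy = ln(0.257/0.244)/(2πk) = 0.05191/(2π·12.0) = 6.884×10^-4 m·K/W
R_diatomaceous earth = ΣR − ΣR_known = 1.007 − 0.002251 = 1.005 m·K/W
ln(r₂/r₁)/(2πk) = 1.005 ⇒ k = 0.5772/(2π·1.005) = 0.0914 W/m·K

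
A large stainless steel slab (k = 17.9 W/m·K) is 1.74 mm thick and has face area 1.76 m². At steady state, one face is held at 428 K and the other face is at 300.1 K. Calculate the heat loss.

Q = 2.32×10^6 W

Q = kA·ΔT/L = 17.9 × 1.76 × |428 K − 300.1 K| / 0.00174 = 2.32×10^6 W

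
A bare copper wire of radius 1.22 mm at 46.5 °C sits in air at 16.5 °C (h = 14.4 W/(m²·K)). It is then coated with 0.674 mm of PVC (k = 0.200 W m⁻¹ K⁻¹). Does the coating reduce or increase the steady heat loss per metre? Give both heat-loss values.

Critical radius for a cylinder: r_cr = k/h = 0.0139 m = 1.39 cm.
Outer radius after coating: r₂ = 0.00122 + 6.74×10^-4 = 0.001894 m.
Since r₁ < r_cr and r₂ ≤ r_cr, the coating moves toward the maximum at r_cr — heat loss rises.
Bare: R = 1/(2πr₁h) = 9.059 m·K/W; Q = 30/9.059 = 3.31 W/m.
Coated: R = R_cond + R_conv = 6.186 m·K/W; Q = 30/6.186 = 4.85 W/m.

increases: 3.31 → 4.85 W/m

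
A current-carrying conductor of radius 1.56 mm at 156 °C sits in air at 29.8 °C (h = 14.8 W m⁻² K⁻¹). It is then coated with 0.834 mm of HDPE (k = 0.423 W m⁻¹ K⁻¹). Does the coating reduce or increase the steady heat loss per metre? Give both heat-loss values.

increases: 18.3 → 27.1 W/m

Critical radius for a cylinder: r_cr = k/h = 0.0286 m = 2.86 cm.
Outer radius after coating: r₂ = 0.00156 + 8.34×10^-4 = 0.002394 m.
Since r₁ < r_cr and r₂ ≤ r_cr, the coating moves toward the maximum at r_cr — heat loss rises.
Bare: R = 1/(2πr₁h) = 6.893 m·K/W; Q = 126.2/6.893 = 18.3 W/m.
Coated: R = R_cond + R_conv = 4.653 m·K/W; Q = 126.2/4.653 = 27.1 W/m.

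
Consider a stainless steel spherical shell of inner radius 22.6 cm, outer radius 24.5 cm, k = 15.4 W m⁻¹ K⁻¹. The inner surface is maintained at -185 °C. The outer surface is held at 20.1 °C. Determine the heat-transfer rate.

Q = 116 kW

Q = 4πk·ΔT/(1/r₁ − 1/r₂) = 4π × 15.4 × 205.1 / (1/0.226 − 1/0.245) = 1.16×10^5 W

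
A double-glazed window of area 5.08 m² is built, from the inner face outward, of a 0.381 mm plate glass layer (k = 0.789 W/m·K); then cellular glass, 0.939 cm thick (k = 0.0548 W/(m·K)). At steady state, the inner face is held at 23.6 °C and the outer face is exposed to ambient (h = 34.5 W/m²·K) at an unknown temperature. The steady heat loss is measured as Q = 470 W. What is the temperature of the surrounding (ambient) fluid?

T_out = 5.02 °C

Series resistances:
  R_plate glass = L/(kA) = 3.81×10^-4/(0.789·5.08) = 9.506×10^-5 K/W
  R_cellular glass = L/(kA) = 0.00939/(0.0548·5.08) = 0.03373 K/W
  R_conv,out = 1/(hA) = 1/(34.5·5.08) = 0.005706 K/W
ΣR = 0.03953 K/W
ΔT = Q·ΣR = 470 × 0.03953 = 18.58 K
Heat flows outward, so T_out = T_in − ΔT = 23.6 − 18.58 = 5.02 °C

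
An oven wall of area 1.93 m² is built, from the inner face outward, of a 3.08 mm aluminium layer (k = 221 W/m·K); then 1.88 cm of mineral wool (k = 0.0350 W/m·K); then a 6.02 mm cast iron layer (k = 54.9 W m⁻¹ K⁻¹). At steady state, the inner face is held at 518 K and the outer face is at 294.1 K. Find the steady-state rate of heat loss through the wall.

Series thermal resistances, inner to outer:
  R_aluminium = L/(kA) = 0.00308/(221·1.93) = 7.221×10^-6 K/W
  R_mineral wool = L/(kA) = 0.0188/(0.0350·1.93) = 0.2783 K/W
  R_cast iron = L/(kA) = 0.00602/(54.9·1.93) = 5.682×10^-5 K/W
ΣR = 7.221×10^-6 + 0.2783 + 5.682×10^-5 = 0.2784 K/W
Q = ΔT/ΣR = (518 K − 294.1 K)/0.2784 = 804 W

Q = 804 W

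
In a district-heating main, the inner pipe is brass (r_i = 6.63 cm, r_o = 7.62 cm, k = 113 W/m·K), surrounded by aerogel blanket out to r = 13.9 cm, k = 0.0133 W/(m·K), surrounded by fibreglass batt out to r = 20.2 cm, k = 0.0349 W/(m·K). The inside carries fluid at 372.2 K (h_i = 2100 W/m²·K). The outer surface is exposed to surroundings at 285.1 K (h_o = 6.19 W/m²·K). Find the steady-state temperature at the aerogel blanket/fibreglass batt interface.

T = 302.8 K

Resistance network (inner→outer):
  R'_conv,in = 1/(2πr h) = 1/(2π·0.0663·2100) = 0.001143 m·K/W
  R'_brass = ln(0.0762/0.0663)/(2πk) = 0.1392/(2π·113) = 1.960×10^-4 m·K/W
  R'_aerogel blanket = ln(0.139/0.0762)/(2πk) = 0.6011/(2π·0.0133) = 7.193 m·K/W
  R'_fibreglass batt = ln(0.202/0.139)/(2πk) = 0.3738/(2π·0.0349) = 1.705 m·K/W
  R'_conv,out = 1/(2πr h) = 1/(2π·0.202·6.19) = 0.1273 m·K/W
ΣR = 0.001143 + 1.960×10^-4 + 7.193 + 1.705 + 0.1273 = 9.027 m·K/W
Q' = ΔT/ΣR = (372.2 K − 285.1 K)/9.027 = 9.649 W/m
From the inner boundary to the aerogel blanket/fibreglass batt interface, ΣR_partial = 7.194 m·K/W.
T_interface = T_in − Q'·ΣR_partial = 372.2 K − (9.649)(7.194) = 302.8 K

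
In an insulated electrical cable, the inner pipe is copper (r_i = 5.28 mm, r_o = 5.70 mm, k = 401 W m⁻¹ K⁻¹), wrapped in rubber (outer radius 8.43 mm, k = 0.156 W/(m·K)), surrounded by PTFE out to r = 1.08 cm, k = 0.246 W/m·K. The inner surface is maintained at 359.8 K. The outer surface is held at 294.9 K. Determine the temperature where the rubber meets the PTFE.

T = 313.5 K

Resistance network (inner→outer):
  R'_copper = ln(0.00570/0.00528)/(2πk) = 0.07654/(2π·401) = 3.038×10^-5 m·K/W
  R'_rubber = ln(0.00843/0.00570)/(2πk) = 0.3913/(2π·0.156) = 0.3992 m·K/W
  R'_PTFE = ln(0.0108/0.00843)/(2πk) = 0.2477/(2π·0.246) = 0.1603 m·K/W
ΣR = 3.038×10^-5 + 0.3992 + 0.1603 = 0.5595 m·K/W
Q' = ΔT/ΣR = (359.8 K − 294.9 K)/0.5595 = 116.0 W/m
From the inner boundary to the rubber/PTFE interface, ΣR_partial = 0.3992 m·K/W.
T_interface = T_in − Q'·ΣR_partial = 359.8 K − (116.0)(0.3992) = 313.5 K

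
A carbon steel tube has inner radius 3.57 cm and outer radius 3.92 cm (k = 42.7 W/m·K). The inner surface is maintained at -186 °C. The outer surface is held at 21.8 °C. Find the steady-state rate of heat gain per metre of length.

Q' = 2πk·ΔT/ln(r₂/r₁) = 2π × 42.7 × 207.8 / ln(0.0392/0.0357) = 5.96×10^5 W/m

Q' = 596 kW/m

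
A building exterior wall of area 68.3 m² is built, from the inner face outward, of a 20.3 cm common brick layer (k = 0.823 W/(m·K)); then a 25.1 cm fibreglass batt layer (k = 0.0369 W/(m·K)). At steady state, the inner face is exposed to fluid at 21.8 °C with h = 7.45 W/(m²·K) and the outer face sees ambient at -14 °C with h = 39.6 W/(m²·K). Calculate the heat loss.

Q = 339 W

Resistance network (inner→outer):
  R_conv,in = 1/(hA) = 1/(7.45·68.3) = 0.001965 K/W
  R_common brick = L/(kA) = 0.203/(0.823·68.3) = 0.003611 K/W
  R_fibreglass batt = L/(kA) = 0.251/(0.0369·68.3) = 0.09959 K/W
  R_conv,out = 1/(hA) = 1/(39.6·68.3) = 3.697×10^-4 K/W
ΣR = 0.001965 + 0.003611 + 0.09959 + 3.697×10^-4 = 0.1055 K/W
Q = ΔT/ΣR = (21.8 °C − -14 °C)/0.1055 = 339 W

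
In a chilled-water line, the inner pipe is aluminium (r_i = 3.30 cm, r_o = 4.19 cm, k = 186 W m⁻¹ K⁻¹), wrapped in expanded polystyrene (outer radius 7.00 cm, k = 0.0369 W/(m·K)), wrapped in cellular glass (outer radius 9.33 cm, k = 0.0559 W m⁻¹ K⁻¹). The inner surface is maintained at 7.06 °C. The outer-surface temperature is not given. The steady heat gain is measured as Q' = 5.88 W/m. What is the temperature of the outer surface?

T_out = 24.9 °C

Sum the resistances:
  R'_aluminium = ln(0.0419/0.0330)/(2πk) = 0.2388/(2π·186) = 2.043×10^-4 m·K/W
  R'_expanded polystyrene = ln(0.0700/0.0419)/(2πk) = 0.5132/(2π·0.0369) = 2.214 m·K/W
  R'_cellular glass = ln(0.0933/0.0700)/(2πk) = 0.2873/(2π·0.0559) = 0.8181 m·K/W
ΣR = 3.032 m·K/W
ΔT = Q'·ΣR = 5.88 × 3.032 = 17.83 K
Heat flows inward, so T_out = T_in + ΔT = 7.06 + 17.83 = 24.9 °C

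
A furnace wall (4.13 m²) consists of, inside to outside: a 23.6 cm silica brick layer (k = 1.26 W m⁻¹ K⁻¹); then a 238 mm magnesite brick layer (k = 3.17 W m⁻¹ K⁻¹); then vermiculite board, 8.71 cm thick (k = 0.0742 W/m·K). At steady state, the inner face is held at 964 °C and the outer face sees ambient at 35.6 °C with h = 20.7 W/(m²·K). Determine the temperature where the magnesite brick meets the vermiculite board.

T = 800 °C

Series thermal resistances, inner to outer:
  R_silica brick = L/(kA) = 0.236/(1.26·4.13) = 0.04535 K/W
  R_magnesite brick = L/(kA) = 0.238/(3.17·4.13) = 0.01818 K/W
  R_vermiculite board = L/(kA) = 0.0871/(0.0742·4.13) = 0.2842 K/W
  R_conv,out = 1/(hA) = 1/(20.7·4.13) = 0.01170 K/W
ΣR = 0.04535 + 0.01818 + 0.2842 + 0.01170 = 0.3594 K/W
Q = ΔT/ΣR = (964 °C − 35.6 °C)/0.3594 = 2583 W
From the inner boundary to the magnesite brick/vermiculite board interface, ΣR_partial = 0.06353 K/W.
T_interface = T_in − Q·ΣR_partial = 964 °C − (2583)(0.06353) = 800 °C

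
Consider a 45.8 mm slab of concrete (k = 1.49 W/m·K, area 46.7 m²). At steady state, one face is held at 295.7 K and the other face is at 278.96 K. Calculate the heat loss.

Q = kA·ΔT/L = 1.49 × 46.7 × |295.7 K − 278.96 K| / 0.0458 = 25400 W

Q = 25400 W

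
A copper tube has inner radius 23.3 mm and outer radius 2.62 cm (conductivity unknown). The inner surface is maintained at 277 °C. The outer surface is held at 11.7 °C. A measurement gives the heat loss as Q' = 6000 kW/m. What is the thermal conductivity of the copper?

ΣR = ΔT/Q' = |277 − 11.7|/6.00×10^6 = 4.422×10^-5 m·K/W
ln(r₂/r₁)/(2πk) = 4.422×10^-5 ⇒ k = 0.1173/(2π·4.422×10^-5) = 422 W/m·K

k = 422 W/m·K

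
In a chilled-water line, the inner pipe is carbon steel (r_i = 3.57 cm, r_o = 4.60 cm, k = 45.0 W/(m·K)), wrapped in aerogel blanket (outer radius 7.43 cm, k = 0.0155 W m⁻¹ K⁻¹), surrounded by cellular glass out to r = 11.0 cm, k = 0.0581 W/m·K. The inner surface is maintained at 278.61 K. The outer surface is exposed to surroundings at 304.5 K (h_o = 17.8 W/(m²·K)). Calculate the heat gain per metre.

Q' = 4.26 W/m

Treat each layer as a resistance in series:
  R'_carbon steel = ln(0.0460/0.0357)/(2πk) = 0.2535/(2π·45.0) = 8.965×10^-4 m·K/W
  R'_aerogel blanket = ln(0.0743/0.0460)/(2πk) = 0.4795/(2π·0.0155) = 4.923 m·K/W
  R'_cellular glass = ln(0.110/0.0743)/(2πk) = 0.3924/(2π·0.0581) = 1.075 m·K/W
  R'_conv,out = 1/(2πr h) = 1/(2π·0.110·17.8) = 0.08128 m·K/W
ΣR = 8.965×10^-4 + 4.923 + 1.075 + 0.08128 = 6.080 m·K/W
Q' = ΔT/ΣR = (278.61 K − 304.5 K)/6.080 = -4.26 W/m
(Negative Q' ⇒ heat flows inward; heat gain = 4.26 W/m.)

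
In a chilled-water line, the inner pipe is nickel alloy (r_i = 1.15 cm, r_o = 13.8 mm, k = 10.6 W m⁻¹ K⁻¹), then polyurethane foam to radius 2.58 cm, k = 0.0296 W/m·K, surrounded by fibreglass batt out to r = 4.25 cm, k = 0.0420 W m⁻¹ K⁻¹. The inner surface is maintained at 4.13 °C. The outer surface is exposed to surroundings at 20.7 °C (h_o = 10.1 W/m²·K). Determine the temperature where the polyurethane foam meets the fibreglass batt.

T = 14.0 °C

Treat each layer as a resistance in series:
  R'_nickel alloy = ln(0.0138/0.0115)/(2πk) = 0.1823/(2π·10.6) = 0.002737 m·K/W
  R'_polyurethane foam = ln(0.0258/0.0138)/(2πk) = 0.6257/(2π·0.0296) = 3.364 m·K/W
  R'_fibreglass batt = ln(0.0425/0.0258)/(2πk) = 0.4991/(2π·0.0420) = 1.891 m·K/W
  R'_conv,out = 1/(2πr h) = 1/(2π·0.0425·10.1) = 0.3708 m·K/W
ΣR = 0.002737 + 3.364 + 1.891 + 0.3708 = 5.629 m·K/W
Q' = ΔT/ΣR = (4.13 °C − 20.7 °C)/5.629 = -2.944 W/m
From the inner boundary to the polyurethane foam/fibreglass batt interface, ΣR_partial = 3.367 m·K/W.
T_interface = T_in − Q'·ΣR_partial = 4.13 °C − (-2.944)(3.367) = 14.0 °C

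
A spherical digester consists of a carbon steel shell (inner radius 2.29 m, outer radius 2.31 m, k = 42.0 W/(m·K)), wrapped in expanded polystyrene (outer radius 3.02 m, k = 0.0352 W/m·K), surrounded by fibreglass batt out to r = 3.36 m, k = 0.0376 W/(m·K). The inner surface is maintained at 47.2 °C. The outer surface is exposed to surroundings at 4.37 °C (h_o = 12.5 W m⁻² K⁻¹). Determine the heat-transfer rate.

Series thermal resistances, inner to outer:
  R_carbon steel = (1/2.29 − 1/2.31)/(4πk) = 0.003781/(4π·42.0) = 7.163×10^-6 K/W
  R_expanded polystyrene = (1/2.31 − 1/3.02)/(4πk) = 0.1018/(4π·0.0352) = 0.2301 K/W
  R_fibreglass batt = (1/3.02 − 1/3.36)/(4πk) = 0.03351/(4π·0.0376) = 0.07091 K/W
  R_conv,out = 1/(4πr²h) = 1/(4π·3.36²·12.5) = 5.639×10^-4 K/W
ΣR = 7.163×10^-6 + 0.2301 + 0.07091 + 5.639×10^-4 = 0.3016 K/W
Q = ΔT/ΣR = (47.2 °C − 4.37 °C)/0.3016 = 142 W

Q = 142 W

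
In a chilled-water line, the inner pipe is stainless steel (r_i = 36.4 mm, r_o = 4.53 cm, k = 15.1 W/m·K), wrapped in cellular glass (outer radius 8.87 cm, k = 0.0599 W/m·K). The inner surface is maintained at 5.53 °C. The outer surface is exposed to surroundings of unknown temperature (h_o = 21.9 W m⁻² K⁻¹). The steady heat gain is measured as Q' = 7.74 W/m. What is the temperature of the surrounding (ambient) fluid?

T_out = 20.0 °C

Series resistances:
  R'_stainless steel = ln(0.0453/0.0364)/(2πk) = 0.2187/(2π·15.1) = 0.002306 m·K/W
  R'_cellular glass = ln(0.0887/0.0453)/(2πk) = 0.6720/(2π·0.0599) = 1.785 m·K/W
  R'_conv,out = 1/(2πr h) = 1/(2π·0.0887·21.9) = 0.08193 m·K/W
ΣR = 1.870 m·K/W
ΔT = Q'·ΣR = 7.74 × 1.870 = 14.47 K
Heat flows inward, so T_out = T_in + ΔT = 5.53 + 14.47 = 20.0 °C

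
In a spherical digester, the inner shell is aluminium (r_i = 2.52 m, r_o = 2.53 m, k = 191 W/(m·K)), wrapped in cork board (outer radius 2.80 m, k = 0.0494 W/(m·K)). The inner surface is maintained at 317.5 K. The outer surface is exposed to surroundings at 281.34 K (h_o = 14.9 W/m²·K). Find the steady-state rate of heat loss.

Series thermal resistances, inner to outer:
  R_aluminium = (1/2.52 − 1/2.53)/(4πk) = 0.001568/(4π·191) = 6.535×10^-7 K/W
  R_cork board = (1/2.53 − 1/2.80)/(4πk) = 0.03811/(4π·0.0494) = 0.06140 K/W
  R_conv,out = 1/(4πr²h) = 1/(4π·2.80²·14.9) = 6.812×10^-4 K/W
ΣR = 6.535×10^-7 + 0.06140 + 6.812×10^-4 = 0.06208 K/W
Q = ΔT/ΣR = (317.5 K − 281.34 K)/0.06208 = 582 W

Q = 582 W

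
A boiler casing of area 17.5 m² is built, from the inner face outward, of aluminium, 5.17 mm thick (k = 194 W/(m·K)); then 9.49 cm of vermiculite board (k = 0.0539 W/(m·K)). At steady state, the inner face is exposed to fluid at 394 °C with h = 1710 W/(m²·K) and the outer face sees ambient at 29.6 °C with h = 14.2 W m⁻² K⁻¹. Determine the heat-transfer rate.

Q = 3480 W

Treat each layer as a resistance in series:
  R_conv,in = 1/(hA) = 1/(1710·17.5) = 3.342×10^-5 K/W
  R_aluminium = L/(kA) = 0.00517/(194·17.5) = 1.523×10^-6 K/W
  R_vermiculite board = L/(kA) = 0.0949/(0.0539·17.5) = 0.1006 K/W
  R_conv,out = 1/(hA) = 1/(14.2·17.5) = 0.004024 K/W
ΣR = 3.342×10^-5 + 1.523×10^-6 + 0.1006 + 0.004024 = 0.1047 K/W
Q = ΔT/ΣR = (394 °C − 29.6 °C)/0.1047 = 3480 W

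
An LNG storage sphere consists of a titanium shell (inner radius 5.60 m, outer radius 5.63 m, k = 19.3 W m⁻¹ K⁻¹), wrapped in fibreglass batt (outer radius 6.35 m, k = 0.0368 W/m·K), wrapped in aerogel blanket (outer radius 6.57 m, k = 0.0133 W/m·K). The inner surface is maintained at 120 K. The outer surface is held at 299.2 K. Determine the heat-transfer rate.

Treat each layer as a resistance in series:
  R_titanium = (1/5.60 − 1/5.63)/(4πk) = 9.515×10^-4/(4π·19.3) = 3.923×10^-6 K/W
  R_fibreglass batt = (1/5.63 − 1/6.35)/(4πk) = 0.02014/(4π·0.0368) = 0.04355 K/W
  R_aerogel blanket = (1/6.35 − 1/6.57)/(4πk) = 0.005273/(4π·0.0133) = 0.03155 K/W
ΣR = 3.923×10^-6 + 0.04355 + 0.03155 = 0.07510 K/W
Q = ΔT/ΣR = (120 K − 299.2 K)/0.07510 = -2390 W
(Negative Q ⇒ heat flows inward; heat gain = 2390 W.)

Q = 2390 W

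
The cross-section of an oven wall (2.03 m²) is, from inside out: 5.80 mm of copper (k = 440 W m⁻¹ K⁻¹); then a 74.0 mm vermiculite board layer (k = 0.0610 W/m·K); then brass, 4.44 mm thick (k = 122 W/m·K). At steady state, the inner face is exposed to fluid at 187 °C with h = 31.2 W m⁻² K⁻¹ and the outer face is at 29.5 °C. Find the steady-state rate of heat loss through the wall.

Series thermal resistances, inner to outer:
  R_conv,in = 1/(hA) = 1/(31.2·2.03) = 0.01579 K/W
  R_copper = L/(kA) = 0.00580/(440·2.03) = 6.494×10^-6 K/W
  R_vermiculite board = L/(kA) = 0.0740/(0.0610·2.03) = 0.5976 K/W
  R_brass = L/(kA) = 0.00444/(122·2.03) = 1.793×10^-5 K/W
ΣR = 0.01579 + 6.494×10^-6 + 0.5976 + 1.793×10^-5 = 0.6134 K/W
Q = ΔT/ΣR = (187 °C − 29.5 °C)/0.6134 = 257 W

Q = 257 W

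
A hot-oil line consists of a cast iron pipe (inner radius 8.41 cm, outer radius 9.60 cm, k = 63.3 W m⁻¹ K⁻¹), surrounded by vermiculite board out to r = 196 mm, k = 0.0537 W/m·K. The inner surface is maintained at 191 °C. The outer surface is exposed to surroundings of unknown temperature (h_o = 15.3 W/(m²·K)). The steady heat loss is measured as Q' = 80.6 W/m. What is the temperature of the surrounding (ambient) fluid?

Sum the resistances:
  R'_cast iron = ln(0.0960/0.0841)/(2πk) = 0.1323/(2π·63.3) = 3.327×10^-4 m·K/W
  R'_vermiculite board = ln(0.196/0.0960)/(2πk) = 0.7138/(2π·0.0537) = 2.115 m·K/W
  R'_conv,out = 1/(2πr h) = 1/(2π·0.196·15.3) = 0.05307 m·K/W
ΣR = 2.169 m·K/W
ΔT = Q'·ΣR = 80.6 × 2.169 = 174.8 K
Heat flows outward, so T_out = T_in − ΔT = 191 − 174.8 = 16.2 °C

T_out = 16.2 °C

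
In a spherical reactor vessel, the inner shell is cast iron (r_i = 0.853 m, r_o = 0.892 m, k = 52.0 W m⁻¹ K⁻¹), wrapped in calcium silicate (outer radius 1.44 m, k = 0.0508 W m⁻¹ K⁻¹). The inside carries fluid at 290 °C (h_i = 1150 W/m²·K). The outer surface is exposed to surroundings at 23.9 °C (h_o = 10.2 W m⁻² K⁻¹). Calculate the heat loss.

Resistance network (inner→outer):
  R_conv,in = 1/(4πr²h) = 1/(4π·0.853²·1150) = 9.510×10^-5 K/W
  R_cast iron = (1/0.853 − 1/0.892)/(4πk) = 0.05126/(4π·52.0) = 7.844×10^-5 K/W
  R_calcium silicate = (1/0.892 − 1/1.44)/(4πk) = 0.4266/(4π·0.0508) = 0.6683 K/W
  R_conv,out = 1/(4πr²h) = 1/(4π·1.44²·10.2) = 0.003762 K/W
ΣR = 9.510×10^-5 + 7.844×10^-5 + 0.6683 + 0.003762 = 0.6722 K/W
Q = ΔT/ΣR = (290 °C − 23.9 °C)/0.6722 = 396 W

Q = 396 W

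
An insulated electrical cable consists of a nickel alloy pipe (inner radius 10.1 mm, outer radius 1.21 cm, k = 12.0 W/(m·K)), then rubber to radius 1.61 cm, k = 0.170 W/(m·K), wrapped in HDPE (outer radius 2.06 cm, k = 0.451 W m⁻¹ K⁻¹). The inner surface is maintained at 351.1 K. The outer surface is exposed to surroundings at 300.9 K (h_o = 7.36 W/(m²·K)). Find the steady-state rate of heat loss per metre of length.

Q' = 35.7 W/m

Resistance network (inner→outer):
  R'_nickel alloy = ln(0.0121/0.0101)/(2πk) = 0.1807/(2π·12.0) = 0.002396 m·K/W
  R'_rubber = ln(0.0161/0.0121)/(2πk) = 0.2856/(2π·0.170) = 0.2674 m·K/W
  R'_HDPE = ln(0.0206/0.0161)/(2πk) = 0.2465/(2π·0.451) = 0.08698 m·K/W
  R'_conv,out = 1/(2πr h) = 1/(2π·0.0206·7.36) = 1.050 m·K/W
ΣR = 0.002396 + 0.2674 + 0.08698 + 1.050 = 1.407 m·K/W
Q' = ΔT/ΣR = (351.1 K − 300.9 K)/1.407 = 35.7 W/m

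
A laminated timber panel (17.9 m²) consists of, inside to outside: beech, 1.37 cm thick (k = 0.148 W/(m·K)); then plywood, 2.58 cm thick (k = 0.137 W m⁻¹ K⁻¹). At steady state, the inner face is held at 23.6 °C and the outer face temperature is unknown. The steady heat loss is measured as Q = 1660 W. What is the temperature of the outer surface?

T_out = -2.45 °C

Sum the resistances:
  R_beech = L/(kA) = 0.0137/(0.148·17.9) = 0.005171 K/W
  R_plywood = L/(kA) = 0.0258/(0.137·17.9) = 0.01052 K/W
ΣR = 0.01569 K/W
ΔT = Q·ΣR = 1660 × 0.01569 = 26.05 K
Heat flows outward, so T_out = T_in − ΔT = 23.6 − 26.05 = -2.45 °C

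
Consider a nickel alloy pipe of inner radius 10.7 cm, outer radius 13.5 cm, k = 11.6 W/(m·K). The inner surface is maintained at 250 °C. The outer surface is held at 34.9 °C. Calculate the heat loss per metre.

Q' = 67.4 kW/m

Q' = 2πk·ΔT/ln(r₂/r₁) = 2π × 11.6 × 215.1 / ln(0.135/0.107) = 67400 W/m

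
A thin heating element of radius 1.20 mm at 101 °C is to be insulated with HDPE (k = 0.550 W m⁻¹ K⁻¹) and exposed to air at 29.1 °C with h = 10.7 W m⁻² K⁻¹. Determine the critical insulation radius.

r_cr = 5.14 cm

For a cylinder, r_cr = k_ins/h = 0.550/10.7 = 0.0514 m = 5.14 cm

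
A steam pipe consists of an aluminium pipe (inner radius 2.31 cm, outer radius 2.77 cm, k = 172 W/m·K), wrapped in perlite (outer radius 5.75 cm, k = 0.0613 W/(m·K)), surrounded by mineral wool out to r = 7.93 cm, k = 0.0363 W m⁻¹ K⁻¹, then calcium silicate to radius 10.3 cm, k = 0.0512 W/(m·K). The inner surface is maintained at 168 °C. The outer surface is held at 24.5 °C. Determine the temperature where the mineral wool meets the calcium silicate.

Treat each layer as a resistance in series:
  R'_aluminium = ln(0.0277/0.0231)/(2πk) = 0.1816/(2π·172) = 1.680×10^-4 m·K/W
  R'_perlite = ln(0.0575/0.0277)/(2πk) = 0.7304/(2π·0.0613) = 1.896 m·K/W
  R'_mineral wool = ln(0.0793/0.0575)/(2πk) = 0.3215/(2π·0.0363) = 1.409 m·K/W
  R'_calcium silicate = ln(0.103/0.0793)/(2πk) = 0.2615/(2π·0.0512) = 0.8128 m·K/W
ΣR = 1.680×10^-4 + 1.896 + 1.409 + 0.8128 = 4.118 m·K/W
Q' = ΔT/ΣR = (168 °C − 24.5 °C)/4.118 = 34.85 W/m
From the inner boundary to the mineral wool/calcium silicate interface, ΣR_partial = 3.305 m·K/W.
T_interface = T_in − Q'·ΣR_partial = 168 °C − (34.85)(3.305) = 52.8 °C

T = 52.8 °C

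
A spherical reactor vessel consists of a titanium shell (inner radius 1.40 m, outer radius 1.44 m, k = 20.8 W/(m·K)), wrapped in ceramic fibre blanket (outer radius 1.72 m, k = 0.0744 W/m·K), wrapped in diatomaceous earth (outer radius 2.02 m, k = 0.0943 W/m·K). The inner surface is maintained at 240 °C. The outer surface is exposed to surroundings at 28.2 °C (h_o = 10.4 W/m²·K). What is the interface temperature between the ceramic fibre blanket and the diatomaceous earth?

Series thermal resistances, inner to outer:
  R_titanium = (1/1.40 − 1/1.44)/(4πk) = 0.01984/(4π·20.8) = 7.591×10^-5 K/W
  R_ceramic fibre blanket = (1/1.44 − 1/1.72)/(4πk) = 0.1130/(4π·0.0744) = 0.1209 K/W
  R_diatomaceous earth = (1/1.72 − 1/2.02)/(4πk) = 0.08635/(4π·0.0943) = 0.07287 K/W
  R_conv,out = 1/(4πr²h) = 1/(4π·2.02²·10.4) = 0.001875 K/W
ΣR = 7.591×10^-5 + 0.1209 + 0.07287 + 0.001875 = 0.1957 K/W
Q = ΔT/ΣR = (240 °C − 28.2 °C)/0.1957 = 1082 W
From the inner boundary to the ceramic fibre blanket/diatomaceous earth interface, ΣR_partial = 0.1210 K/W.
T_interface = T_in − Q·ΣR_partial = 240 °C − (1082)(0.1210) = 109 °C

T = 109 °C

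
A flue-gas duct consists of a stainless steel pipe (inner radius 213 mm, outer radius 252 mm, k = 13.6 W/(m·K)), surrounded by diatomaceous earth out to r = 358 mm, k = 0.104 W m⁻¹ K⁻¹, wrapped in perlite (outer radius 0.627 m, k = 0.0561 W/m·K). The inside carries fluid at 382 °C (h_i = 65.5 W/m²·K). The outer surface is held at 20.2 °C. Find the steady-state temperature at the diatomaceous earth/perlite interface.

T = 289 °C

Series thermal resistances, inner to outer:
  R'_conv,in = 1/(2πr h) = 1/(2π·0.213·65.5) = 0.01141 m·K/W
  R'_stainless steel = ln(0.252/0.213)/(2πk) = 0.1681/(2π·13.6) = 0.001968 m·K/W
  R'_diatomaceous earth = ln(0.358/0.252)/(2πk) = 0.3511/(2π·0.104) = 0.5373 m·K/W
  R'_perlite = ln(0.627/0.358)/(2πk) = 0.5604/(2π·0.0561) = 1.590 m·K/W
ΣR = 0.01141 + 0.001968 + 0.5373 + 1.590 = 2.141 m·K/W
Q' = ΔT/ΣR = (382 °C − 20.2 °C)/2.141 = 169.0 W/m
From the inner boundary to the diatomaceous earth/perlite interface, ΣR_partial = 0.5507 m·K/W.
T_interface = T_in − Q'·ΣR_partial = 382 °C − (169.0)(0.5507) = 289 °C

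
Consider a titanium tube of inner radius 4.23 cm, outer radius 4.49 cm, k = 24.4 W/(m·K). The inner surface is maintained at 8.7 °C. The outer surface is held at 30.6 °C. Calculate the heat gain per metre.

Q' = 56.3 kW/m

Q' = 2πk·ΔT/ln(r₂/r₁) = 2π × 24.4 × 21.9 / ln(0.0449/0.0423) = 56300 W/m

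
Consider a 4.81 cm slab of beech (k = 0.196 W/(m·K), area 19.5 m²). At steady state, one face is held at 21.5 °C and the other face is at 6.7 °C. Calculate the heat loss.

Q = 1180 W

Q = kA·ΔT/L = 0.196 × 19.5 × |21.5 °C − 6.7 °C| / 0.0481 = 1180 W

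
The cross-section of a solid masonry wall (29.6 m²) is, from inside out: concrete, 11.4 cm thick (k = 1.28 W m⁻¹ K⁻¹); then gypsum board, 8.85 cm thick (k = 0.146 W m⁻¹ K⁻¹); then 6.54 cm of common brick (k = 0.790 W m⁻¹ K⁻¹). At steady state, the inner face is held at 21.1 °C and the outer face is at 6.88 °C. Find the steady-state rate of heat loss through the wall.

Q = 541 W

Resistance network (inner→outer):
  R_concrete = L/(kA) = 0.114/(1.28·29.6) = 0.003009 K/W
  R_gypsum board = L/(kA) = 0.0885/(0.146·29.6) = 0.02048 K/W
  R_common brick = L/(kA) = 0.0654/(0.790·29.6) = 0.002797 K/W
ΣR = 0.003009 + 0.02048 + 0.002797 = 0.02629 K/W
Q = ΔT/ΣR = (21.1 °C − 6.88 °C)/0.02629 = 541 W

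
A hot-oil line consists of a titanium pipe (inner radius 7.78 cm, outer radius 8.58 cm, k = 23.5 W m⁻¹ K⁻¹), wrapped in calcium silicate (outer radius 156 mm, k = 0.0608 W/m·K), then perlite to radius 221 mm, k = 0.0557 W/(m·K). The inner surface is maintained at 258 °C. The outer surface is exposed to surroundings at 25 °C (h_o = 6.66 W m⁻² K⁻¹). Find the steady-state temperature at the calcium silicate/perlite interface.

T = 121 °C

Resistance network (inner→outer):
  R'_titanium = ln(0.0858/0.0778)/(2πk) = 0.09788/(2π·23.5) = 6.629×10^-4 m·K/W
  R'_calcium silicate = ln(0.156/0.0858)/(2πk) = 0.5978/(2π·0.0608) = 1.565 m·K/W
  R'_perlite = ln(0.221/0.156)/(2πk) = 0.3483/(2π·0.0557) = 0.9952 m·K/W
  R'_conv,out = 1/(2πr h) = 1/(2π·0.221·6.66) = 0.1081 m·K/W
ΣR = 6.629×10^-4 + 1.565 + 0.9952 + 0.1081 = 2.669 m·K/W
Q' = ΔT/ΣR = (258 °C − 25 °C)/2.669 = 87.30 W/m
From the inner boundary to the calcium silicate/perlite interface, ΣR_partial = 1.566 m·K/W.
T_interface = T_in − Q'·ΣR_partial = 258 °C − (87.30)(1.566) = 121 °C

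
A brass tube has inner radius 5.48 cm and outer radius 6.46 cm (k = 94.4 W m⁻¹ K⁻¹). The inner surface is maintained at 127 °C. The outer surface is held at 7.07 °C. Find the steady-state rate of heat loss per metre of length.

Q' = 2πk·ΔT/ln(r₂/r₁) = 2π × 94.4 × 119.93 / ln(0.0646/0.0548) = 4.32×10^5 W/m

Q' = 4.32×10^5 W/m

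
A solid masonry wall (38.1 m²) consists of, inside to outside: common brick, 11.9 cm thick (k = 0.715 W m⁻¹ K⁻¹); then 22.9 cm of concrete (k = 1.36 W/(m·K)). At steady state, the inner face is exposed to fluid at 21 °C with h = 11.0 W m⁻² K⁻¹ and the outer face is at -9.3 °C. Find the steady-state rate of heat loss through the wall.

Q = 2710 W

Resistance network (inner→outer):
  R_conv,in = 1/(hA) = 1/(11.0·38.1) = 0.002386 K/W
  R_common brick = L/(kA) = 0.119/(0.715·38.1) = 0.004368 K/W
  R_concrete = L/(kA) = 0.229/(1.36·38.1) = 0.004419 K/W
ΣR = 0.002386 + 0.004368 + 0.004419 = 0.01117 K/W
Q = ΔT/ΣR = (21 °C − -9.3 °C)/0.01117 = 2710 W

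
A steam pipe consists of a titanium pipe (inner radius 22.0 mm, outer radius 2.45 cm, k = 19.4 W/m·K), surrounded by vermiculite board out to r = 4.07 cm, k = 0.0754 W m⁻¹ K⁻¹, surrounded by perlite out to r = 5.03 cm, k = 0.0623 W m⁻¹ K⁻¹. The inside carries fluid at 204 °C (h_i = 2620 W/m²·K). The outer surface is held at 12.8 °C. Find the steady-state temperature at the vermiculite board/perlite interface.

T = 76.8 °C

Treat each layer as a resistance in series:
  R'_conv,in = 1/(2πr h) = 1/(2π·0.0220·2620) = 0.002761 m·K/W
  R'_titanium = ln(0.0245/0.0220)/(2πk) = 0.1076/(2π·19.4) = 8.830×10^-4 m·K/W
  R'_vermiculite board = ln(0.0407/0.0245)/(2πk) = 0.5076/(2π·0.0754) = 1.071 m·K/W
  R'_perlite = ln(0.0503/0.0407)/(2πk) = 0.2118/(2π·0.0623) = 0.5410 m·K/W
ΣR = 0.002761 + 8.830×10^-4 + 1.071 + 0.5410 = 1.616 m·K/W
Q' = ΔT/ΣR = (204 °C − 12.8 °C)/1.616 = 118.3 W/m
From the inner boundary to the vermiculite board/perlite interface, ΣR_partial = 1.075 m·K/W.
T_interface = T_in − Q'·ΣR_partial = 204 °C − (118.3)(1.075) = 76.8 °C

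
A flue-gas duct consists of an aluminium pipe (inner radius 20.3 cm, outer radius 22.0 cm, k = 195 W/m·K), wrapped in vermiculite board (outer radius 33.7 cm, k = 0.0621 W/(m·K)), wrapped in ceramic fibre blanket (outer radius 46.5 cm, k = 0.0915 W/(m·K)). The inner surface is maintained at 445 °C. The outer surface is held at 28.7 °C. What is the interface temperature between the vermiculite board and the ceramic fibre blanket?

Treat each layer as a resistance in series:
  R'_aluminium = ln(0.220/0.203)/(2πk) = 0.08042/(2π·195) = 6.564×10^-5 m·K/W
  R'_vermiculite board = ln(0.337/0.220)/(2πk) = 0.4265/(2π·0.0621) = 1.093 m·K/W
  R'_ceramic fibre blanket = ln(0.465/0.337)/(2πk) = 0.3220/(2π·0.0915) = 0.5600 m·K/W
ΣR = 6.564×10^-5 + 1.093 + 0.5600 = 1.653 m·K/W
Q' = ΔT/ΣR = (445 °C − 28.7 °C)/1.653 = 251.8 W/m
From the inner boundary to the vermiculite board/ceramic fibre blanket interface, ΣR_partial = 1.093 m·K/W.
T_interface = T_in − Q'·ΣR_partial = 445 °C − (251.8)(1.093) = 170 °C

T = 170 °C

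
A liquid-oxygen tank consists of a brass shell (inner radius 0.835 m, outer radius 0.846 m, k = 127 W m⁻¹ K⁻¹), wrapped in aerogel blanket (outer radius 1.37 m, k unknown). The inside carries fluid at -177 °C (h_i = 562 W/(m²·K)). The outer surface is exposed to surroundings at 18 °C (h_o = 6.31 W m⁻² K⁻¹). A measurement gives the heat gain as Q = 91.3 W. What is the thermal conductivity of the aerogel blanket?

k = 0.0169 W/m·K

ΣR = ΔT/Q = |-177 − 18|/91.3 = 2.136 K/W
Known resistances:
  R_conv,in = 1/(4πr²h) = 1/(4π·0.835²·562) = 2.031×10^-4 K/W
  R_brass = (1/0.835 − 1/0.846)/(4πk) = 0.01557/(4π·127) = 9.757×10^-6 K/W
  R_conv,out = 1/(4πr²h) = 1/(4π·1.37²·6.31) = 0.006719 K/W
R_aerogel blanket = ΣR − ΣR_known = 2.136 − 0.006932 = 2.129 K/W
(1/r₁−1/r₂)/(4πk) = 2.129 ⇒ k = 0.4521/(4π·2.129) = 0.0169 W/m·K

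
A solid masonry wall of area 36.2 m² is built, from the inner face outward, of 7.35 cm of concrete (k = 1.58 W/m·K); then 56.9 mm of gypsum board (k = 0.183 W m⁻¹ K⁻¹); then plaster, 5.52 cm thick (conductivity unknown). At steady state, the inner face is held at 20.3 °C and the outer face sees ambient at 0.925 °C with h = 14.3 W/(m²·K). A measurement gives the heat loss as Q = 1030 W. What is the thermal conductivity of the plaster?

k = 0.218 W/m·K

ΣR = ΔT/Q = |20.3 − 0.925|/1030 = 0.01881 K/W
Known resistances:
  R_concrete = L/(kA) = 0.0735/(1.58·36.2) = 0.001285 K/W
  R_gypsum board = L/(kA) = 0.0569/(0.183·36.2) = 0.008589 K/W
  R_conv,out = 1/(hA) = 1/(14.3·36.2) = 0.001932 K/W
R_plaster = ΣR − ΣR_known = 0.01881 − 0.01181 = 0.007000 K/W
L/(kA) = 0.007000 ⇒ k = 0.0552/(0.007000·36.2) = 0.218 W/m·K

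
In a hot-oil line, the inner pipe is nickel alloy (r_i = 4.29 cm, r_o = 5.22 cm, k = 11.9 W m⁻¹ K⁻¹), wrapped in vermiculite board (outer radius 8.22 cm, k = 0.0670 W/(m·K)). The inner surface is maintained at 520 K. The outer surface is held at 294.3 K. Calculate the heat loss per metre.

Series thermal resistances, inner to outer:
  R'_nickel alloy = ln(0.0522/0.0429)/(2πk) = 0.1962/(2π·11.9) = 0.002624 m·K/W
  R'_vermiculite board = ln(0.0822/0.0522)/(2πk) = 0.4541/(2π·0.0670) = 1.079 m·K/W
ΣR = 0.002624 + 1.079 = 1.082 m·K/W
Q' = ΔT/ΣR = (520 K − 294.3 K)/1.082 = 209 W/m

Q' = 209 W/m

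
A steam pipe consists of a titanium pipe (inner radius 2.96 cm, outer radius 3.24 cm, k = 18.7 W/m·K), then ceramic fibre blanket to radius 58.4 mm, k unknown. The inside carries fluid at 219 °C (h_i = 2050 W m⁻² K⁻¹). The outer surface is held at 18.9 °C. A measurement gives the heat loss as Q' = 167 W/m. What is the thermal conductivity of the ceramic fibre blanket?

ΣR = ΔT/Q' = |219 − 18.9|/167 = 1.198 m·K/W
Known resistances:
  R'_conv,in = 1/(2πr h) = 1/(2π·0.0296·2050) = 0.002623 m·K/W
  R'_titanium = ln(0.0324/0.0296)/(2πk) = 0.09038/(2π·18.7) = 7.693×10^-4 m·K/W
R_ceramic fibre blanket = ΣR − ΣR_known = 1.198 − 0.003392 = 1.195 m·K/W
ln(r₂/r₁)/(2πk) = 1.195 ⇒ k = 0.5892/(2π·1.195) = 0.0785 W/m·K

k = 0.0785 W/m·K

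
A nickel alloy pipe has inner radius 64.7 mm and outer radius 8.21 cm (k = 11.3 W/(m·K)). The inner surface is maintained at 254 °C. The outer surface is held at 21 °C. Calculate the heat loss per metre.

Q' = 69.5 kW/m

Q' = 2πk·ΔT/ln(r₂/r₁) = 2π × 11.3 × 233 / ln(0.0821/0.0647) = 69500 W/m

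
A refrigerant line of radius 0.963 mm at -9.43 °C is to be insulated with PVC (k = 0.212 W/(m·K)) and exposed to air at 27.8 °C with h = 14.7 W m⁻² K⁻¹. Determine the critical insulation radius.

r_cr = 1.44 cm

For a cylinder, r_cr = k_ins/h = 0.212/14.7 = 0.0144 m = 1.44 cm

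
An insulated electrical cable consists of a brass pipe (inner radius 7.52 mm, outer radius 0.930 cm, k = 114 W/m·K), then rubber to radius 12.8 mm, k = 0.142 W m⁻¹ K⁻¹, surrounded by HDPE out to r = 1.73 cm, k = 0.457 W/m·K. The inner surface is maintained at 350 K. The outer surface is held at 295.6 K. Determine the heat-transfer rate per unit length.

Q' = 117 W/m

Series thermal resistances, inner to outer:
  R'_brass = ln(0.00930/0.00752)/(2πk) = 0.2124/(2π·114) = 2.966×10^-4 m·K/W
  R'_rubber = ln(0.0128/0.00930)/(2πk) = 0.3194/(2π·0.142) = 0.3580 m·K/W
  R'_HDPE = ln(0.0173/0.0128)/(2πk) = 0.3013/(2π·0.457) = 0.1049 m·K/W
ΣR = 2.966×10^-4 + 0.3580 + 0.1049 = 0.4632 m·K/W
Q' = ΔT/ΣR = (350 K − 295.6 K)/0.4632 = 117 W/m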